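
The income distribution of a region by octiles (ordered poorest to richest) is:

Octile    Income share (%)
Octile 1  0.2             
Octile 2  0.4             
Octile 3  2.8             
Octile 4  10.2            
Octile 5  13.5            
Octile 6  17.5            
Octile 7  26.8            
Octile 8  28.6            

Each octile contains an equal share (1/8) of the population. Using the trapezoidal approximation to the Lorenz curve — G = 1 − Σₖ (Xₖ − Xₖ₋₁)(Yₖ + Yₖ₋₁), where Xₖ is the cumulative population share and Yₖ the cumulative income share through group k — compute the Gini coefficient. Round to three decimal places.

0.473

Cumulative income shares Yₖ: 0.0020, 0.0060, 0.0340, 0.1360, 0.2710, 0.4460, 0.7140, 1.0000
Σ (Xₖ−Xₖ₋₁)(Yₖ+Yₖ₋₁) = (1/8)(0.0020+0.0000) + (1/8)(0.0060+0.0020) + (1/8)(0.0340+0.0060) + (1/8)(0.1360+0.0340) + (1/8)(0.2710+0.1360) + (1/8)(0.4460+0.2710) + (1/8)(0.7140+0.4460) + (1/8)(1.0000+0.7140)
  = 0.0003 + 0.0010 + 0.0050 + 0.0212 + 0.0509 + 0.0896 + 0.1450 + 0.2142 = 0.5272
G = 1 − 0.5272 = 0.4728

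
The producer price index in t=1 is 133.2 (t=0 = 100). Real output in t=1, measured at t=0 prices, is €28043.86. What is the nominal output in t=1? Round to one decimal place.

Nominal = Real × (Index/100) = 28043.86 × (133.2/100)
        = 28043.86 × 1.332 = 37354.4215

37354.4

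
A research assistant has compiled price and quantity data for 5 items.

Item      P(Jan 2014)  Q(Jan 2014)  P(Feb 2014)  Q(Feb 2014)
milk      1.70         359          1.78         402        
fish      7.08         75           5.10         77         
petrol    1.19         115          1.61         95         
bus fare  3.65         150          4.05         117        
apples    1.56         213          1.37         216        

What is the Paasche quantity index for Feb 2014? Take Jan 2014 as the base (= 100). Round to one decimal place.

96.4

Paasche quantity index uses current-period prices as weights.
ΣP(Feb 2014)·Q(Feb 2014) = 1.78×402 + 5.10×77 + 1.61×95 + 4.05×117 + 1.37×216 = 715.56 + 392.7 + 152.95 + 473.85 + 295.92 = 2030.98
ΣP(Feb 2014)·Q(Jan 2014) = 1.78×359 + 5.10×75 + 1.61×115 + 4.05×150 + 1.37×213 = 639.02 + 382.5 + 185.15 + 607.5 + 291.81 = 2105.98
Index = 2030.98 / 2105.98 × 100 = 96.4387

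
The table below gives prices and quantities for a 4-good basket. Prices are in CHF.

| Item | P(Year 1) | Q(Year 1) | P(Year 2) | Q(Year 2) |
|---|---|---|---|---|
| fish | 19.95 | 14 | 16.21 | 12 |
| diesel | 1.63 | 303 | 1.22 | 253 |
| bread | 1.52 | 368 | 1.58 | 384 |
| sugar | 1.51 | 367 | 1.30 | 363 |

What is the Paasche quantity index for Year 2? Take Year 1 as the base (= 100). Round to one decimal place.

95.6

Paasche quantity index uses current-period prices as weights.
ΣP(Year 2)·Q(Year 2) = 16.21×12 + 1.22×253 + 1.58×384 + 1.30×363 = 194.52 + 308.66 + 606.72 + 471.9 = 1581.8
ΣP(Year 2)·Q(Year 1) = 16.21×14 + 1.22×303 + 1.58×368 + 1.30×367 = 226.94 + 369.66 + 581.44 + 477.1 = 1655.14
Index = 1581.8 / 1655.14 × 100 = 95.5690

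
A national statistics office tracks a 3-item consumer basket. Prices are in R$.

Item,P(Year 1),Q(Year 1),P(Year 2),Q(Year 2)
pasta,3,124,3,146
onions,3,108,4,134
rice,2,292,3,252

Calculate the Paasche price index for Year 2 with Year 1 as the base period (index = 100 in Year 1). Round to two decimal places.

Paasche price index uses current-period quantities as weights.
ΣP(Year 2)·Q(Year 2) = 3×146 + 4×134 + 3×252 = 438 + 536 + 756 = 1730
ΣP(Year 1)·Q(Year 2) = 3×146 + 3×134 + 2×252 = 438 + 402 + 504 = 1344
Index = 1730 / 1344 × 100 = 128.7202

128.72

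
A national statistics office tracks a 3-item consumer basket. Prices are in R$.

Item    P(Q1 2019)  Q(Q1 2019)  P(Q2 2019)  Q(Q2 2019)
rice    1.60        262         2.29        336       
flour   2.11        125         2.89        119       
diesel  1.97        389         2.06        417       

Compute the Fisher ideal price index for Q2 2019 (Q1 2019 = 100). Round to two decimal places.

122.05

Laspeyres component (base-period weights):
ΣP(Q2 2019)Q(Q1 2019) = 2.29×262 + 2.89×125 + 2.06×389 = 599.98 + 361.25 + 801.34 = 1762.57
ΣP(Q1 2019)Q(Q1 2019) = 1.60×262 + 2.11×125 + 1.97×389 = 419.2 + 263.75 + 766.33 = 1449.28
L = 1762.57 / 1449.28 × 100 = 121.6169
Paasche component (current-period weights):
ΣP(Q2 2019)Q(Q2 2019) = 2.29×336 + 2.89×119 + 2.06×417 = 769.44 + 343.91 + 859.02 = 1972.37
ΣP(Q1 2019)Q(Q2 2019) = 1.60×336 + 2.11×119 + 1.97×417 = 537.6 + 251.09 + 821.49 = 1610.18
P = 1972.37 / 1610.18 × 100 = 122.4938
Fisher = √(L × P) = √(121.6169 × 122.4938) = 122.0546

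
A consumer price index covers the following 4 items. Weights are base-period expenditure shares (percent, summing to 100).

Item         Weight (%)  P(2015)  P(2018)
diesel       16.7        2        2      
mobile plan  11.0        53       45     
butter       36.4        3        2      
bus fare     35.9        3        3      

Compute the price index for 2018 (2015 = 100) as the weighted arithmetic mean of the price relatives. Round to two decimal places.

diesel: 16.7 × (2/2) = 16.7 × 1.000000 = 16.7000
mobile plan: 11.0 × (45/53) = 11.0 × 0.849057 = 9.3396
butter: 36.4 × (2/3) = 36.4 × 0.666667 = 24.2667
bus fare: 35.9 × (3/3) = 35.9 × 1.000000 = 35.9000
Index = Σ wᵢ·(p₁ᵢ/p₀ᵢ) = 16.7000 + 9.3396 + 24.2667 + 35.9000 = 86.2063

86.21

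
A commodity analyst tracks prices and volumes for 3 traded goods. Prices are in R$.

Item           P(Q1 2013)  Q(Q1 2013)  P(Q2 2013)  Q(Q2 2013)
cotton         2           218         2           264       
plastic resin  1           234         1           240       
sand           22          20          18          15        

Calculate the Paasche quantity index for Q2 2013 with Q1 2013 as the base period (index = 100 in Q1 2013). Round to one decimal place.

100.8

Paasche quantity index uses current-period prices as weights.
ΣP(Q2 2013)·Q(Q2 2013) = 2×264 + 1×240 + 18×15 = 528 + 240 + 270 = 1038
ΣP(Q2 2013)·Q(Q1 2013) = 2×218 + 1×234 + 18×20 = 436 + 234 + 360 = 1030
Index = 1038 / 1030 × 100 = 100.7767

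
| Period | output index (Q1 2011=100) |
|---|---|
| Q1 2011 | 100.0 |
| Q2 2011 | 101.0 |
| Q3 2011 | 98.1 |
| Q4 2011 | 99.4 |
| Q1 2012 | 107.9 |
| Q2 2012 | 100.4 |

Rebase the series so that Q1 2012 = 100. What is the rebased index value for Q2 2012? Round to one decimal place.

Rebased(Q2 2012) = 100.4 / 107.9 × 100 = 93.0491

93.0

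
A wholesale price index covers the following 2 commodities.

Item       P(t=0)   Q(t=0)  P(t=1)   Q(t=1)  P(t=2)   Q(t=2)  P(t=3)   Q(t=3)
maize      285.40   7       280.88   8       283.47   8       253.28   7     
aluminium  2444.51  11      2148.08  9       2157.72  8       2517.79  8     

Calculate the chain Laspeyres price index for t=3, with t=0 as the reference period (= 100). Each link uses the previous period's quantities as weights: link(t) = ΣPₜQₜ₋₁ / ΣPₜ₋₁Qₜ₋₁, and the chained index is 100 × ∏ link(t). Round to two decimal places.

Link t=0→t=1:
ΣP(t=1)Q(t=0) = 280.88×7 + 2148.08×11 = 1966.16 + 23628.88 = 25595.04
ΣP(t=0)Q(t=0) = 285.40×7 + 2444.51×11 = 1997.8 + 26889.61 = 28887.41
link = 25595.04/28887.41 = 0.886028
Link t=1→t=2:
ΣP(t=2)Q(t=1) = 283.47×8 + 2157.72×9 = 2267.76 + 19419.48 = 21687.24
ΣP(t=1)Q(t=1) = 280.88×8 + 2148.08×9 = 2247.04 + 19332.72 = 21579.76
link = 21687.24/21579.76 = 1.004981
Link t=2→t=3:
ΣP(t=3)Q(t=2) = 253.28×8 + 2517.79×8 = 2026.24 + 20142.32 = 22168.56
ΣP(t=2)Q(t=2) = 283.47×8 + 2157.72×8 = 2267.76 + 17261.76 = 19529.52
link = 22168.56/19529.52 = 1.135131
Chained index = 100 × 0.886028 × 1.004981 × 1.135131 = 101.0766

101.08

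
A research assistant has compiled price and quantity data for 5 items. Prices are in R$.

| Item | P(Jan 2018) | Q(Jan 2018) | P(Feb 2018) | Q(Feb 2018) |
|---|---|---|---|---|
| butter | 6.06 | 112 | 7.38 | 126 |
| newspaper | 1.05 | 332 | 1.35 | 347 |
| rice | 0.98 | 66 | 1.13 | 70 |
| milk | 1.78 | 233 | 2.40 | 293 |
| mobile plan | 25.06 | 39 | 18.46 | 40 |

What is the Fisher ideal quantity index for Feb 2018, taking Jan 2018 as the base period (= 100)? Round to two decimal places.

110.28

Laspeyres component (base-period weights):
ΣP(Jan 2018)Q(Feb 2018) = 6.06×126 + 1.05×347 + 0.98×70 + 1.78×293 + 25.06×40 = 763.56 + 364.35 + 68.6 + 521.54 + 1002.4 = 2720.45
ΣP(Jan 2018)Q(Jan 2018) = 6.06×112 + 1.05×332 + 0.98×66 + 1.78×233 + 25.06×39 = 678.72 + 348.6 + 64.68 + 414.74 + 977.34 = 2484.08
L = 2720.45 / 2484.08 × 100 = 109.5154
Paasche component (current-period weights):
ΣP(Feb 2018)Q(Feb 2018) = 7.38×126 + 1.35×347 + 1.13×70 + 2.40×293 + 18.46×40 = 929.88 + 468.45 + 79.1 + 703.2 + 738.4 = 2919.03
ΣP(Feb 2018)Q(Jan 2018) = 7.38×112 + 1.35×332 + 1.13×66 + 2.40×233 + 18.46×39 = 826.56 + 448.2 + 74.58 + 559.2 + 719.94 = 2628.48
P = 2919.03 / 2628.48 × 100 = 111.0539
Fisher = √(L × P) = √(109.5154 × 111.0539) = 110.2820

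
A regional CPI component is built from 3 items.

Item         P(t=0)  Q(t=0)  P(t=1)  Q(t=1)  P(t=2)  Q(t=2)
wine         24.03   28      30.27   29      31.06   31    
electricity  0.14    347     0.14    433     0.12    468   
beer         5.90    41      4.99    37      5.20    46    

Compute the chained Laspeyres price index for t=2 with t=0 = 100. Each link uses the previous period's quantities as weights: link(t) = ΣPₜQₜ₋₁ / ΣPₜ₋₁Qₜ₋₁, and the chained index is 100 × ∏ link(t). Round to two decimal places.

Link t=0→t=1:
ΣP(t=1)Q(t=0) = 30.27×28 + 0.14×347 + 4.99×41 = 847.56 + 48.58 + 204.59 = 1100.73
ΣP(t=0)Q(t=0) = 24.03×28 + 0.14×347 + 5.90×41 = 672.84 + 48.58 + 241.9 = 963.32
link = 1100.73/963.32 = 1.142642
Link t=1→t=2:
ΣP(t=2)Q(t=1) = 31.06×29 + 0.12×433 + 5.20×37 = 900.74 + 51.96 + 192.4 = 1145.1
ΣP(t=1)Q(t=1) = 30.27×29 + 0.14×433 + 4.99×37 = 877.83 + 60.62 + 184.63 = 1123.08
link = 1145.1/1123.08 = 1.019607
Chained index = 100 × 1.142642 × 1.019607 = 116.5046

116.50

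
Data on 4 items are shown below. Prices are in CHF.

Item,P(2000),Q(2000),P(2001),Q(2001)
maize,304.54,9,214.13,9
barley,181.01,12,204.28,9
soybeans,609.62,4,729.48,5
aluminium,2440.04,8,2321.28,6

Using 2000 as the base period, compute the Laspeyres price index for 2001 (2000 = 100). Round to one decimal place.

Laspeyres price index uses base-period quantities as weights.
ΣP(2001)·Q(2000) = 214.13×9 + 204.28×12 + 729.48×4 + 2321.28×8 = 1927.17 + 2451.36 + 2917.92 + 18570.24 = 25866.69
ΣP(2000)·Q(2000) = 304.54×9 + 181.01×12 + 609.62×4 + 2440.04×8 = 2740.86 + 2172.12 + 2438.48 + 19520.32 = 26871.78
Index = 25866.69 / 26871.78 × 100 = 96.2597

96.3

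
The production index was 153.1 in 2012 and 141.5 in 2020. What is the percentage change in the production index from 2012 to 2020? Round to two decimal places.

Change = (141.5 − 153.1) / 153.1 × 100
       = -11.6 / 153.1 × 100 = -7.5767%

-7.58%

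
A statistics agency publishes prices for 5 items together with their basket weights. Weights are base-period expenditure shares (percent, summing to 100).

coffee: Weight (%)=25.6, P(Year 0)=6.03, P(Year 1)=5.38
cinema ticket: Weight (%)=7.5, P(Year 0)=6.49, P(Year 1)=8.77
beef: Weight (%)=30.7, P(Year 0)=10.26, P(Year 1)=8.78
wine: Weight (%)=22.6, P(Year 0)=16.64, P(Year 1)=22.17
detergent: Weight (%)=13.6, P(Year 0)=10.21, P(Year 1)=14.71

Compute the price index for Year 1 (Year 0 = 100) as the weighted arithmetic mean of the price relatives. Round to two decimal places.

108.95

coffee: 25.6 × (5.38/6.03) = 25.6 × 0.892206 = 22.8405
cinema ticket: 7.5 × (8.77/6.49) = 7.5 × 1.351310 = 10.1348
beef: 30.7 × (8.78/10.26) = 30.7 × 0.855750 = 26.2715
wine: 22.6 × (22.17/16.64) = 22.6 × 1.332332 = 30.1107
detergent: 13.6 × (14.71/10.21) = 13.6 × 1.440744 = 19.5941
Index = Σ wᵢ·(p₁ᵢ/p₀ᵢ) = 22.8405 + 10.1348 + 26.2715 + 30.1107 + 19.5941 = 108.9516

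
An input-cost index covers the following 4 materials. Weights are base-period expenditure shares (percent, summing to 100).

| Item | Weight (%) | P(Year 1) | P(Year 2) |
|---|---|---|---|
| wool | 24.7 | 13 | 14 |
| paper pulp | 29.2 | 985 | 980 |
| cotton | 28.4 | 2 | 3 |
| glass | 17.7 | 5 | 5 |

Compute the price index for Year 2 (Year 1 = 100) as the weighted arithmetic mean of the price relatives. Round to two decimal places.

115.95

wool: 24.7 × (14/13) = 24.7 × 1.076923 = 26.6000
paper pulp: 29.2 × (980/985) = 29.2 × 0.994924 = 29.0518
cotton: 28.4 × (3/2) = 28.4 × 1.500000 = 42.6000
glass: 17.7 × (5/5) = 17.7 × 1.000000 = 17.7000
Index = Σ wᵢ·(p₁ᵢ/p₀ᵢ) = 26.6000 + 29.0518 + 42.6000 + 17.7000 = 115.9518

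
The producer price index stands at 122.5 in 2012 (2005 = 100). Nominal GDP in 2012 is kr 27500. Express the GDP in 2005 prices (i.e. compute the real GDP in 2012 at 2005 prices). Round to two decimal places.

22448.98

Real = Nominal ÷ (Index/100) = 27500 ÷ (122.5/100)
     = 27500 ÷ 1.225 = 22448.9796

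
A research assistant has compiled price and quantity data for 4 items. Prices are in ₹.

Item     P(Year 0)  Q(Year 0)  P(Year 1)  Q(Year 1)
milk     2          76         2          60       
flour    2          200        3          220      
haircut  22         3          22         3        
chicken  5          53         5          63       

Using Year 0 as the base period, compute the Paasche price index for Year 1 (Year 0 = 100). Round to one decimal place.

123.4

Paasche price index uses current-period quantities as weights.
ΣP(Year 1)·Q(Year 1) = 2×60 + 3×220 + 22×3 + 5×63 = 120 + 660 + 66 + 315 = 1161
ΣP(Year 0)·Q(Year 1) = 2×60 + 2×220 + 22×3 + 5×63 = 120 + 440 + 66 + 315 = 941
Index = 1161 / 941 × 100 = 123.3794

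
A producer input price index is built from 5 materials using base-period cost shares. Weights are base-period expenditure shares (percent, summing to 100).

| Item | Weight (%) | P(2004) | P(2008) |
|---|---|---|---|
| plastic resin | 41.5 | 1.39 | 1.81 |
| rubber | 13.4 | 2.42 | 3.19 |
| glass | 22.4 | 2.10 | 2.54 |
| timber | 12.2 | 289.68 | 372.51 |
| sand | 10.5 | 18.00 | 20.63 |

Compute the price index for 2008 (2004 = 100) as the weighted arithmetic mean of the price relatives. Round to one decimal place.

126.5

plastic resin: 41.5 × (1.81/1.39) = 41.5 × 1.302158 = 54.0396
rubber: 13.4 × (3.19/2.42) = 13.4 × 1.318182 = 17.6636
glass: 22.4 × (2.54/2.10) = 22.4 × 1.209524 = 27.0933
timber: 12.2 × (372.51/289.68) = 12.2 × 1.285936 = 15.6884
sand: 10.5 × (20.63/18.00) = 10.5 × 1.146111 = 12.0342
Index = Σ wᵢ·(p₁ᵢ/p₀ᵢ) = 54.0396 + 17.6636 + 27.0933 + 15.6884 + 12.0342 = 126.5191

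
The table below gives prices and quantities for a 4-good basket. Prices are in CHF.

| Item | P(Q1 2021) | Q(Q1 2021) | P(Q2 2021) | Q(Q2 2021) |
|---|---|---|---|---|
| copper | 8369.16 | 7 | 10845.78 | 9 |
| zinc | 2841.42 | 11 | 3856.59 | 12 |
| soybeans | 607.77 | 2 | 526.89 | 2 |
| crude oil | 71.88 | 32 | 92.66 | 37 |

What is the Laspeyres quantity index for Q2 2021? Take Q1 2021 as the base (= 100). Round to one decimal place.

121.4

Laspeyres quantity index uses base-period prices as weights.
ΣP(Q1 2021)·Q(Q2 2021) = 8369.16×9 + 2841.42×12 + 607.77×2 + 71.88×37 = 75322.44 + 34097.04 + 1215.54 + 2659.56 = 113294.58
ΣP(Q1 2021)·Q(Q1 2021) = 8369.16×7 + 2841.42×11 + 607.77×2 + 71.88×32 = 58584.12 + 31255.62 + 1215.54 + 2300.16 = 93355.44
Index = 113294.58 / 93355.44 × 100 = 121.3583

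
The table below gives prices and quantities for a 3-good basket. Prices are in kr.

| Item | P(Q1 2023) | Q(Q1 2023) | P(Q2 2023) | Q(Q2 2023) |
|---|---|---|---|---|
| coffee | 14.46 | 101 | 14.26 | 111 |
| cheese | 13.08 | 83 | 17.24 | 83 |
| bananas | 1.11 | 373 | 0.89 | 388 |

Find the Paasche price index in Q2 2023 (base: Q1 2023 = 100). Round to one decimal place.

107.6

Paasche price index uses current-period quantities as weights.
ΣP(Q2 2023)·Q(Q2 2023) = 14.26×111 + 17.24×83 + 0.89×388 = 1582.86 + 1430.92 + 345.32 = 3359.1
ΣP(Q1 2023)·Q(Q2 2023) = 14.46×111 + 13.08×83 + 1.11×388 = 1605.06 + 1085.64 + 430.68 = 3121.38
Index = 3359.1 / 3121.38 × 100 = 107.6159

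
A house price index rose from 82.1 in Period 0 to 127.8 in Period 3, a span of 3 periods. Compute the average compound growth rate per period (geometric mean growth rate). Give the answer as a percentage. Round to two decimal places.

15.89%

Growth factor = (127.8/82.1)^(1/3) = (1.556638)^(1/3) = 1.158944
Growth rate = 1.158944 − 1 = 0.158944 = 15.8944%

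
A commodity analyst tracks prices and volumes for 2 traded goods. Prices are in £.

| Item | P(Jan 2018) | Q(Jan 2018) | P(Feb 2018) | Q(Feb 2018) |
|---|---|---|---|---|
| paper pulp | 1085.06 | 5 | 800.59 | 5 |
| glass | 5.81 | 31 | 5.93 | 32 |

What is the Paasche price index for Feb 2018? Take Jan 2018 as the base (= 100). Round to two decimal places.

74.72

Paasche price index uses current-period quantities as weights.
ΣP(Feb 2018)·Q(Feb 2018) = 800.59×5 + 5.93×32 = 4002.95 + 189.76 = 4192.71
ΣP(Jan 2018)·Q(Feb 2018) = 1085.06×5 + 5.81×32 = 5425.3 + 185.92 = 5611.22
Index = 4192.71 / 5611.22 × 100 = 74.7201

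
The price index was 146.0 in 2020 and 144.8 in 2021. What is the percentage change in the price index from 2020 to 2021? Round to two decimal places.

Change = (144.8 − 146.0) / 146.0 × 100
       = -1.2 / 146.0 × 100 = -0.8219%

-0.82%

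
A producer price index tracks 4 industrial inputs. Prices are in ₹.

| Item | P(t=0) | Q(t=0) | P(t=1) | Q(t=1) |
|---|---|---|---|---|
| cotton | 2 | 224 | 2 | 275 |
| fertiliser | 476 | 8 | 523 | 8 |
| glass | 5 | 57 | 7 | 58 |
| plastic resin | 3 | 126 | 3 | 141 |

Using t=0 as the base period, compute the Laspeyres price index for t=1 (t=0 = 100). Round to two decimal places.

Laspeyres price index uses base-period quantities as weights.
ΣP(t=1)·Q(t=0) = 2×224 + 523×8 + 7×57 + 3×126 = 448 + 4184 + 399 + 378 = 5409
ΣP(t=0)·Q(t=0) = 2×224 + 476×8 + 5×57 + 3×126 = 448 + 3808 + 285 + 378 = 4919
Index = 5409 / 4919 × 100 = 109.9614

109.96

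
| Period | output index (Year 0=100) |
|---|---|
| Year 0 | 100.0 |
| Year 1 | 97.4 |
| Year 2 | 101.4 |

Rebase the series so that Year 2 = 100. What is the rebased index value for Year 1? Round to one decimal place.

96.1

Rebased(Year 1) = 97.4 / 101.4 × 100 = 96.0552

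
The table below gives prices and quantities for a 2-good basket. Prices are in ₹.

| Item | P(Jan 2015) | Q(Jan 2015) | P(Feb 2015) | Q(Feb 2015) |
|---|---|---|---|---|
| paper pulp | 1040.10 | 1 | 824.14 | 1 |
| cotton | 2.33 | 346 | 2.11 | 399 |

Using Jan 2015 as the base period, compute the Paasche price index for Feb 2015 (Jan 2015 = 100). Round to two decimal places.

Paasche price index uses current-period quantities as weights.
ΣP(Feb 2015)·Q(Feb 2015) = 824.14×1 + 2.11×399 = 824.14 + 841.89 = 1666.03
ΣP(Jan 2015)·Q(Feb 2015) = 1040.10×1 + 2.33×399 = 1040.1 + 929.67 = 1969.77
Index = 1666.03 / 1969.77 × 100 = 84.5799

84.58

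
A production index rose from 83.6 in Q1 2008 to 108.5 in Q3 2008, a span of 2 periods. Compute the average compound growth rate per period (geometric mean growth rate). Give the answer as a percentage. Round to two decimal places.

13.92%

Growth factor = (108.5/83.6)^(1/2) = (1.297847)^(1/2) = 1.139231
Growth rate = 1.139231 − 1 = 0.139231 = 13.9231%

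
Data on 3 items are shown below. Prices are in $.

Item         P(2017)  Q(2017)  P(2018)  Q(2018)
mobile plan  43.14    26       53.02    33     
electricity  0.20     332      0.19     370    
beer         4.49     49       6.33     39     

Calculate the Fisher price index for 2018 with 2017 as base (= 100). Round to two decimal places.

Laspeyres component (base-period weights):
ΣP(2018)Q(2017) = 53.02×26 + 0.19×332 + 6.33×49 = 1378.52 + 63.08 + 310.17 = 1751.77
ΣP(2017)Q(2017) = 43.14×26 + 0.20×332 + 4.49×49 = 1121.64 + 66.4 + 220.01 = 1408.05
L = 1751.77 / 1408.05 × 100 = 124.4111
Paasche component (current-period weights):
ΣP(2018)Q(2018) = 53.02×33 + 0.19×370 + 6.33×39 = 1749.66 + 70.3 + 246.87 = 2066.83
ΣP(2017)Q(2018) = 43.14×33 + 0.20×370 + 4.49×39 = 1423.62 + 74 + 175.11 = 1672.73
P = 2066.83 / 1672.73 × 100 = 123.5603
Fisher = √(L × P) = √(124.4111 × 123.5603) = 123.9849

123.98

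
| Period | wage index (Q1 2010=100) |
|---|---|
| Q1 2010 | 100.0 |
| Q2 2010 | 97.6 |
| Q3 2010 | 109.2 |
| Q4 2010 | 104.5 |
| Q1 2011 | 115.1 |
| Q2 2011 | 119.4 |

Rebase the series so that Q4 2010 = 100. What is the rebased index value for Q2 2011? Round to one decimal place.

114.3

Rebased(Q2 2011) = 119.4 / 104.5 × 100 = 114.2584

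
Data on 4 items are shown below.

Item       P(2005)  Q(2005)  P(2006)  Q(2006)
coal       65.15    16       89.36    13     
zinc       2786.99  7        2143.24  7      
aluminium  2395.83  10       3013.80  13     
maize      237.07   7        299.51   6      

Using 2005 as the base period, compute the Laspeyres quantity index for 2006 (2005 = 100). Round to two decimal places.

Laspeyres quantity index uses base-period prices as weights.
ΣP(2005)·Q(2006) = 65.15×13 + 2786.99×7 + 2395.83×13 + 237.07×6 = 846.95 + 19508.93 + 31145.79 + 1422.42 = 52924.09
ΣP(2005)·Q(2005) = 65.15×16 + 2786.99×7 + 2395.83×10 + 237.07×7 = 1042.4 + 19508.93 + 23958.3 + 1659.49 = 46169.12
Index = 52924.09 / 46169.12 × 100 = 114.6309

114.63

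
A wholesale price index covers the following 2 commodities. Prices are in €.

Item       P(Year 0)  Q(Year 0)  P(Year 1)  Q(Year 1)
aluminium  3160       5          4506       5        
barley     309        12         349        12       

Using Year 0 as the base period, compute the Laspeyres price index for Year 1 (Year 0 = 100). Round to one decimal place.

137.0

Laspeyres price index uses base-period quantities as weights.
ΣP(Year 1)·Q(Year 0) = 4506×5 + 349×12 = 22530 + 4188 = 26718
ΣP(Year 0)·Q(Year 0) = 3160×5 + 309×12 = 15800 + 3708 = 19508
Index = 26718 / 19508 × 100 = 136.9592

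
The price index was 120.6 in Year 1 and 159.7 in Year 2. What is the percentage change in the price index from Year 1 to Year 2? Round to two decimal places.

32.42%

Change = (159.7 − 120.6) / 120.6 × 100
       = 39.1 / 120.6 × 100 = 32.4212%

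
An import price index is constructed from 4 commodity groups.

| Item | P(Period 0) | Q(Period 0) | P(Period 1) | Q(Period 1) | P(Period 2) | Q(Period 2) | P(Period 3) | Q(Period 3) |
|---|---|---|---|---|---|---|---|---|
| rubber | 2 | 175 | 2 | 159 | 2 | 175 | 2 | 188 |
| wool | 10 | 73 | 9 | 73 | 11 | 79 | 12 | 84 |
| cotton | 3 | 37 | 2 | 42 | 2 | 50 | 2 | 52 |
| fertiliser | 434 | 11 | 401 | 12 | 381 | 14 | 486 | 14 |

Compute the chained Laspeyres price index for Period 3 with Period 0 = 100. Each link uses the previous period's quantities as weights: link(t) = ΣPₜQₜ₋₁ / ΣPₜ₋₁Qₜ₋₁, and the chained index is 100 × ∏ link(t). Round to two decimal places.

Link Period 0→Period 1:
ΣP(Period 1)Q(Period 0) = 2×175 + 9×73 + 2×37 + 401×11 = 350 + 657 + 74 + 4411 = 5492
ΣP(Period 0)Q(Period 0) = 2×175 + 10×73 + 3×37 + 434×11 = 350 + 730 + 111 + 4774 = 5965
link = 5492/5965 = 0.920704
Link Period 1→Period 2:
ΣP(Period 2)Q(Period 1) = 2×159 + 11×73 + 2×42 + 381×12 = 318 + 803 + 84 + 4572 = 5777
ΣP(Period 1)Q(Period 1) = 2×159 + 9×73 + 2×42 + 401×12 = 318 + 657 + 84 + 4812 = 5871
link = 5777/5871 = 0.983989
Link Period 2→Period 3:
ΣP(Period 3)Q(Period 2) = 2×175 + 12×79 + 2×50 + 486×14 = 350 + 948 + 100 + 6804 = 8202
ΣP(Period 2)Q(Period 2) = 2×175 + 11×79 + 2×50 + 381×14 = 350 + 869 + 100 + 5334 = 6653
link = 8202/6653 = 1.232827
Chained index = 100 × 0.920704 × 0.983989 × 1.232827 = 111.6896

111.69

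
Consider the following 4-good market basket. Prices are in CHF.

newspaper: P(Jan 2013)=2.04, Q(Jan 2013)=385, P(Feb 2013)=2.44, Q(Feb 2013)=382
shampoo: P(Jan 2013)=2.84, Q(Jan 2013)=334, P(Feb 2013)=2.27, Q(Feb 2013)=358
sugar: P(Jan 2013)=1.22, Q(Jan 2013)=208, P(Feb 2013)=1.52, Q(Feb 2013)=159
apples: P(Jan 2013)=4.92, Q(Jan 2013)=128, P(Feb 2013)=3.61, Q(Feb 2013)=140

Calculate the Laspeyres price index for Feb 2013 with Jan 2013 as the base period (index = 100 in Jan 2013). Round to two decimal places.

94.59

Laspeyres price index uses base-period quantities as weights.
ΣP(Feb 2013)·Q(Jan 2013) = 2.44×385 + 2.27×334 + 1.52×208 + 3.61×128 = 939.4 + 758.18 + 316.16 + 462.08 = 2475.82
ΣP(Jan 2013)·Q(Jan 2013) = 2.04×385 + 2.84×334 + 1.22×208 + 4.92×128 = 785.4 + 948.56 + 253.76 + 629.76 = 2617.48
Index = 2475.82 / 2617.48 × 100 = 94.5879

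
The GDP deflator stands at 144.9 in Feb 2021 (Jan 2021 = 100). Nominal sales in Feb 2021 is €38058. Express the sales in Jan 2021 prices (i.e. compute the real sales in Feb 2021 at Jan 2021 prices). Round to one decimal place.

Real = Nominal ÷ (Index/100) = 38058 ÷ (144.9/100)
     = 38058 ÷ 1.449 = 26265.0104

26265.0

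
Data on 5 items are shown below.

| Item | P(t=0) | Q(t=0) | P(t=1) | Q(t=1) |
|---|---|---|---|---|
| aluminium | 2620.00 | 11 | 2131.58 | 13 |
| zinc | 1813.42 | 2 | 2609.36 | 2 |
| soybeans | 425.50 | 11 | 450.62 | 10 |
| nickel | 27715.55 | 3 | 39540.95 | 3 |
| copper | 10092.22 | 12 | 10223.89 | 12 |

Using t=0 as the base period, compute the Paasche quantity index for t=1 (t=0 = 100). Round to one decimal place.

101.4

Paasche quantity index uses current-period prices as weights.
ΣP(t=1)·Q(t=1) = 2131.58×13 + 2609.36×2 + 450.62×10 + 39540.95×3 + 10223.89×12 = 27710.54 + 5218.72 + 4506.2 + 118622.85 + 122686.68 = 278744.99
ΣP(t=1)·Q(t=0) = 2131.58×11 + 2609.36×2 + 450.62×11 + 39540.95×3 + 10223.89×12 = 23447.38 + 5218.72 + 4956.82 + 118622.85 + 122686.68 = 274932.45
Index = 278744.99 / 274932.45 × 100 = 101.3867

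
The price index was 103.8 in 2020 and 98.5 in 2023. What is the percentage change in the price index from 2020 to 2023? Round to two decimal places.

-5.11%

Change = (98.5 − 103.8) / 103.8 × 100
       = -5.3 / 103.8 × 100 = -5.1060%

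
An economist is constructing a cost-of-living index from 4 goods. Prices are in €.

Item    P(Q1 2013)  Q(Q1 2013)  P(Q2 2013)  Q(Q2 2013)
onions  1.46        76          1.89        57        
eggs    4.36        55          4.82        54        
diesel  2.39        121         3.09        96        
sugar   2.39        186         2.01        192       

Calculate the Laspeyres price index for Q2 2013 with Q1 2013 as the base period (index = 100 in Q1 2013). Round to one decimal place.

106.6

Laspeyres price index uses base-period quantities as weights.
ΣP(Q2 2013)·Q(Q1 2013) = 1.89×76 + 4.82×55 + 3.09×121 + 2.01×186 = 143.64 + 265.1 + 373.89 + 373.86 = 1156.49
ΣP(Q1 2013)·Q(Q1 2013) = 1.46×76 + 4.36×55 + 2.39×121 + 2.39×186 = 110.96 + 239.8 + 289.19 + 444.54 = 1084.49
Index = 1156.49 / 1084.49 × 100 = 106.6391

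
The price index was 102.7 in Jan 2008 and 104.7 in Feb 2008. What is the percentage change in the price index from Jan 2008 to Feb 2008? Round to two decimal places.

1.95%

Change = (104.7 − 102.7) / 102.7 × 100
       = 2.0 / 102.7 × 100 = 1.9474%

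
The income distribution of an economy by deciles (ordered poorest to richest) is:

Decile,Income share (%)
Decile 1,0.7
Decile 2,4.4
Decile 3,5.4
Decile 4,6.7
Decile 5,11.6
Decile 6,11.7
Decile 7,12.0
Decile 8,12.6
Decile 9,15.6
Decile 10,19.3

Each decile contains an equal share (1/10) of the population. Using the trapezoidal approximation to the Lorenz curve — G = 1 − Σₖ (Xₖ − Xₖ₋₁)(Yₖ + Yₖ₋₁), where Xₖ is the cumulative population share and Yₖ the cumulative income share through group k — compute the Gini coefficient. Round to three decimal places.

0.298

Cumulative income shares Yₖ: 0.0070, 0.0510, 0.1050, 0.1720, 0.2880, 0.4050, 0.5250, 0.6510, 0.8070, 1.0000
Σ (Xₖ−Xₖ₋₁)(Yₖ+Yₖ₋₁) = (1/10)(0.0070+0.0000) + (1/10)(0.0510+0.0070) + (1/10)(0.1050+0.0510) + (1/10)(0.1720+0.1050) + (1/10)(0.2880+0.1720) + (1/10)(0.4050+0.2880) + (1/10)(0.5250+0.4050) + (1/10)(0.6510+0.5250) + (1/10)(0.8070+0.6510) + (1/10)(1.0000+0.8070)
  = 0.0007 + 0.0058 + 0.0156 + 0.0277 + 0.0460 + 0.0693 + 0.0930 + 0.1176 + 0.1458 + 0.1807 = 0.7022
G = 1 − 0.7022 = 0.2978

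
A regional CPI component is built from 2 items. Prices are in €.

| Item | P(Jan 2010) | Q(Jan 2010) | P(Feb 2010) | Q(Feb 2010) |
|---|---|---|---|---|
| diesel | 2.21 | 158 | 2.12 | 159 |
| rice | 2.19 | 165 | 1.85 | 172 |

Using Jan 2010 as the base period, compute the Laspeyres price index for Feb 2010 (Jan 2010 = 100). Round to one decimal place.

Laspeyres price index uses base-period quantities as weights.
ΣP(Feb 2010)·Q(Jan 2010) = 2.12×158 + 1.85×165 = 334.96 + 305.25 = 640.21
ΣP(Jan 2010)·Q(Jan 2010) = 2.21×158 + 2.19×165 = 349.18 + 361.35 = 710.53
Index = 640.21 / 710.53 × 100 = 90.1032

90.1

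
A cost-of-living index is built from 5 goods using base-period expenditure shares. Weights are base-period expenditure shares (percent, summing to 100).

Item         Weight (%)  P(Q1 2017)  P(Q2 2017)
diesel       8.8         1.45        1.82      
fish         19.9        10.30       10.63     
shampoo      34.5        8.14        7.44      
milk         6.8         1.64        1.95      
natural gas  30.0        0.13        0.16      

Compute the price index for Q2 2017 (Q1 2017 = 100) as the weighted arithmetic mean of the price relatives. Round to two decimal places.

108.12

diesel: 8.8 × (1.82/1.45) = 8.8 × 1.255172 = 11.0455
fish: 19.9 × (10.63/10.30) = 19.9 × 1.032039 = 20.5376
shampoo: 34.5 × (7.44/8.14) = 34.5 × 0.914005 = 31.5332
milk: 6.8 × (1.95/1.64) = 6.8 × 1.189024 = 8.0854
natural gas: 30.0 × (0.16/0.13) = 30.0 × 1.230769 = 36.9231
Index = Σ wᵢ·(p₁ᵢ/p₀ᵢ) = 11.0455 + 20.5376 + 31.5332 + 8.0854 + 36.9231 = 108.1247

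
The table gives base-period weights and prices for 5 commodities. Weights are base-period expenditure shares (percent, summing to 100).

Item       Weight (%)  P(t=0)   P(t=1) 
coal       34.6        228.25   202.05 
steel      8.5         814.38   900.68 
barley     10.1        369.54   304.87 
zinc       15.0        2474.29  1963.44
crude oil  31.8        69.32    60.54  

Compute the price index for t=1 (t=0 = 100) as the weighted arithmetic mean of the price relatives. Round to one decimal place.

coal: 34.6 × (202.05/228.25) = 34.6 × 0.885214 = 30.6284
steel: 8.5 × (900.68/814.38) = 8.5 × 1.105970 = 9.4007
barley: 10.1 × (304.87/369.54) = 10.1 × 0.824999 = 8.3325
zinc: 15.0 × (1963.44/2474.29) = 15.0 × 0.793537 = 11.9031
crude oil: 31.8 × (60.54/69.32) = 31.8 × 0.873341 = 27.7722
Index = Σ wᵢ·(p₁ᵢ/p₀ᵢ) = 30.6284 + 9.4007 + 8.3325 + 11.9031 + 27.7722 = 88.0369

88.0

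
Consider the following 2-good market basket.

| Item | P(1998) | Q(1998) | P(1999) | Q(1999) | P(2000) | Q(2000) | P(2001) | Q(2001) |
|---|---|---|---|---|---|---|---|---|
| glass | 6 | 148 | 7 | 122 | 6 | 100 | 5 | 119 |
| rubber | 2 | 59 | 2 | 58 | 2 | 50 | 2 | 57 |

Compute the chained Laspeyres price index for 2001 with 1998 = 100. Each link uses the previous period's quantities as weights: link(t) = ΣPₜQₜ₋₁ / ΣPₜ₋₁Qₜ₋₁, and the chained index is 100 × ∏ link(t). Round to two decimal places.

Link 1998→1999:
ΣP(1999)Q(1998) = 7×148 + 2×59 = 1036 + 118 = 1154
ΣP(1998)Q(1998) = 6×148 + 2×59 = 888 + 118 = 1006
link = 1154/1006 = 1.147117
Link 1999→2000:
ΣP(2000)Q(1999) = 6×122 + 2×58 = 732 + 116 = 848
ΣP(1999)Q(1999) = 7×122 + 2×58 = 854 + 116 = 970
link = 848/970 = 0.874227
Link 2000→2001:
ΣP(2001)Q(2000) = 5×100 + 2×50 = 500 + 100 = 600
ΣP(2000)Q(2000) = 6×100 + 2×50 = 600 + 100 = 700
link = 600/700 = 0.857143
Chained index = 100 × 1.147117 × 0.874227 × 0.857143 = 85.9578

85.96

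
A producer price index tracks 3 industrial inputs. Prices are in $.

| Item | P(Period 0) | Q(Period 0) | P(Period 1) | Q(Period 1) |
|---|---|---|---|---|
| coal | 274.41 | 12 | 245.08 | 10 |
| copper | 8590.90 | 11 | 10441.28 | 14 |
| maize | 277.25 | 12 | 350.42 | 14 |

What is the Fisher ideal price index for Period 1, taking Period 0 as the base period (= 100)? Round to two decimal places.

120.82

Laspeyres component (base-period weights):
ΣP(Period 1)Q(Period 0) = 245.08×12 + 10441.28×11 + 350.42×12 = 2940.96 + 114854.08 + 4205.04 = 122000.08
ΣP(Period 0)Q(Period 0) = 274.41×12 + 8590.90×11 + 277.25×12 = 3292.92 + 94499.9 + 3327 = 101119.82
L = 122000.08 / 101119.82 × 100 = 120.6490
Paasche component (current-period weights):
ΣP(Period 1)Q(Period 1) = 245.08×10 + 10441.28×14 + 350.42×14 = 2450.8 + 146177.92 + 4905.88 = 153534.6
ΣP(Period 0)Q(Period 1) = 274.41×10 + 8590.90×14 + 277.25×14 = 2744.1 + 120272.6 + 3881.5 = 126898.2
P = 153534.6 / 126898.2 × 100 = 120.9904
Fisher = √(L × P) = √(120.6490 × 120.9904) = 120.8196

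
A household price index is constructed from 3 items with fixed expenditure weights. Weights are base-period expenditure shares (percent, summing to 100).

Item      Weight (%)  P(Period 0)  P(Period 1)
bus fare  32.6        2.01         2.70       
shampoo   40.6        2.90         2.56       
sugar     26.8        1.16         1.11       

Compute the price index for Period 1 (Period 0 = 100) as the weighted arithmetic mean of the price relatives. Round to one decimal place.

105.3

bus fare: 32.6 × (2.70/2.01) = 32.6 × 1.343284 = 43.7910
shampoo: 40.6 × (2.56/2.90) = 40.6 × 0.882759 = 35.8400
sugar: 26.8 × (1.11/1.16) = 26.8 × 0.956897 = 25.6448
Index = Σ wᵢ·(p₁ᵢ/p₀ᵢ) = 43.7910 + 35.8400 + 25.6448 = 105.2759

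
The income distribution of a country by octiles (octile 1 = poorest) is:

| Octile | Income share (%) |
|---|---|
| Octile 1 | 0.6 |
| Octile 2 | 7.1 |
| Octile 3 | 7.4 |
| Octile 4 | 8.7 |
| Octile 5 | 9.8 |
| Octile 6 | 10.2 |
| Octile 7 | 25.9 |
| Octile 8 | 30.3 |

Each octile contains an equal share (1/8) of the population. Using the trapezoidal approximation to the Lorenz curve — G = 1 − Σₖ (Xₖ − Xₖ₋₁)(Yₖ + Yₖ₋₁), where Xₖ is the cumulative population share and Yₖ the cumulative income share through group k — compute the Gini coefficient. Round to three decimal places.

Cumulative income shares Yₖ: 0.0060, 0.0770, 0.1510, 0.2380, 0.3360, 0.4380, 0.6970, 1.0000
Σ (Xₖ−Xₖ₋₁)(Yₖ+Yₖ₋₁) = (1/8)(0.0060+0.0000) + (1/8)(0.0770+0.0060) + (1/8)(0.1510+0.0770) + (1/8)(0.2380+0.1510) + (1/8)(0.3360+0.2380) + (1/8)(0.4380+0.3360) + (1/8)(0.6970+0.4380) + (1/8)(1.0000+0.6970)
  = 0.0008 + 0.0104 + 0.0285 + 0.0486 + 0.0718 + 0.0968 + 0.1419 + 0.2121 = 0.6108
G = 1 − 0.6108 = 0.3892

0.389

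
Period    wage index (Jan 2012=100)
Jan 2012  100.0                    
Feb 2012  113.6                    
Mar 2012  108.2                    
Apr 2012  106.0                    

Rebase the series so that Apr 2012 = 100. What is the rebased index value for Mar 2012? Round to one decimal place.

Rebased(Mar 2012) = 108.2 / 106.0 × 100 = 102.0755

102.1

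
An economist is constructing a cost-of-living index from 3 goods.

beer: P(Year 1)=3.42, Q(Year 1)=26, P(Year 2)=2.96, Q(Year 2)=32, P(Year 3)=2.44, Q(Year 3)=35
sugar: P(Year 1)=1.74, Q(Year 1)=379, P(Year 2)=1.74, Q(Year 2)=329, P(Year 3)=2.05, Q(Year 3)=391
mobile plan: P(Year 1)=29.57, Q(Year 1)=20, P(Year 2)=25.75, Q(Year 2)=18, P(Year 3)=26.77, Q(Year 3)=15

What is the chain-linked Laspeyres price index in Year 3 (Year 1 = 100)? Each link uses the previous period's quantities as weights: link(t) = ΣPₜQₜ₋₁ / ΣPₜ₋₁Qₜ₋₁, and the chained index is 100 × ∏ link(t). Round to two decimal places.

101.97

Link Year 1→Year 2:
ΣP(Year 2)Q(Year 1) = 2.96×26 + 1.74×379 + 25.75×20 = 76.96 + 659.46 + 515 = 1251.42
ΣP(Year 1)Q(Year 1) = 3.42×26 + 1.74×379 + 29.57×20 = 88.92 + 659.46 + 591.4 = 1339.78
link = 1251.42/1339.78 = 0.934049
Link Year 2→Year 3:
ΣP(Year 3)Q(Year 2) = 2.44×32 + 2.05×329 + 26.77×18 = 78.08 + 674.45 + 481.86 = 1234.39
ΣP(Year 2)Q(Year 2) = 2.96×32 + 1.74×329 + 25.75×18 = 94.72 + 572.46 + 463.5 = 1130.68
link = 1234.39/1130.68 = 1.091724
Chained index = 100 × 0.934049 × 1.091724 = 101.9723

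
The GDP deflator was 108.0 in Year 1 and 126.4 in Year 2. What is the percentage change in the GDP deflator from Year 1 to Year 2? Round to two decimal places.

Change = (126.4 − 108.0) / 108.0 × 100
       = 18.4 / 108.0 × 100 = 17.0370%

17.04%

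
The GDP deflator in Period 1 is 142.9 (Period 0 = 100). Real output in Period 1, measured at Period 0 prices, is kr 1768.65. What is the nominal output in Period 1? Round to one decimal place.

Nominal = Real × (Index/100) = 1768.65 × (142.9/100)
        = 1768.65 × 1.429 = 2527.4008

2527.4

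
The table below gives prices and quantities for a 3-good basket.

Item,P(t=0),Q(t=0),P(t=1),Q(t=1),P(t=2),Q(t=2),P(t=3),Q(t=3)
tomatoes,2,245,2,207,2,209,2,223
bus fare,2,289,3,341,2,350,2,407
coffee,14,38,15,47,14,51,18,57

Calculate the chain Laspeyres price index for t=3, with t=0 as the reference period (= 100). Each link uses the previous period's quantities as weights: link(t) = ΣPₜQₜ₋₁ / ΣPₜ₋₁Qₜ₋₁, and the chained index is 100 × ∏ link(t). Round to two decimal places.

109.60

Link t=0→t=1:
ΣP(t=1)Q(t=0) = 2×245 + 3×289 + 15×38 = 490 + 867 + 570 = 1927
ΣP(t=0)Q(t=0) = 2×245 + 2×289 + 14×38 = 490 + 578 + 532 = 1600
link = 1927/1600 = 1.204375
Link t=1→t=2:
ΣP(t=2)Q(t=1) = 2×207 + 2×341 + 14×47 = 414 + 682 + 658 = 1754
ΣP(t=1)Q(t=1) = 2×207 + 3×341 + 15×47 = 414 + 1023 + 705 = 2142
link = 1754/2142 = 0.818861
Link t=2→t=3:
ΣP(t=3)Q(t=2) = 2×209 + 2×350 + 18×51 = 418 + 700 + 918 = 2036
ΣP(t=2)Q(t=2) = 2×209 + 2×350 + 14×51 = 418 + 700 + 714 = 1832
link = 2036/1832 = 1.111354
Chained index = 100 × 1.204375 × 0.818861 × 1.111354 = 109.6034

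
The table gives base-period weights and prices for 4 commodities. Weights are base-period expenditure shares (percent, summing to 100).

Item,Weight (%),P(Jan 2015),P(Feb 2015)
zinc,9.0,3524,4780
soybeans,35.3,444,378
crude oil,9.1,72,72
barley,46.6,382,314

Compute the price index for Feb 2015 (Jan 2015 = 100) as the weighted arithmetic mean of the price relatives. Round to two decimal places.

89.67

zinc: 9.0 × (4780/3524) = 9.0 × 1.356413 = 12.2077
soybeans: 35.3 × (378/444) = 35.3 × 0.851351 = 30.0527
crude oil: 9.1 × (72/72) = 9.1 × 1.000000 = 9.1000
barley: 46.6 × (314/382) = 46.6 × 0.821990 = 38.3047
Index = Σ wᵢ·(p₁ᵢ/p₀ᵢ) = 12.2077 + 30.0527 + 9.1000 + 38.3047 = 89.6651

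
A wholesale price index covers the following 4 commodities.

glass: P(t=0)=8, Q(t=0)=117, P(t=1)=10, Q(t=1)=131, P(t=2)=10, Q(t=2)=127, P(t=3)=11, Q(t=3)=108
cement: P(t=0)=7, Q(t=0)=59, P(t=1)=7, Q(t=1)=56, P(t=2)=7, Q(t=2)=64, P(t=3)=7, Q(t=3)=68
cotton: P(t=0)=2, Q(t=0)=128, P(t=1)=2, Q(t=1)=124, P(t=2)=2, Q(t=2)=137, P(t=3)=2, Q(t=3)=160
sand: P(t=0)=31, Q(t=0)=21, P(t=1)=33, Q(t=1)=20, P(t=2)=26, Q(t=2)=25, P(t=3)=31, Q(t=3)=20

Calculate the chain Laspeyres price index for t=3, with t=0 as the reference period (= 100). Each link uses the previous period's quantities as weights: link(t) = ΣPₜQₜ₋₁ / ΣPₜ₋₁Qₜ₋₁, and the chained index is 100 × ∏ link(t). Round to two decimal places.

116.34

Link t=0→t=1:
ΣP(t=1)Q(t=0) = 10×117 + 7×59 + 2×128 + 33×21 = 1170 + 413 + 256 + 693 = 2532
ΣP(t=0)Q(t=0) = 8×117 + 7×59 + 2×128 + 31×21 = 936 + 413 + 256 + 651 = 2256
link = 2532/2256 = 1.122340
Link t=1→t=2:
ΣP(t=2)Q(t=1) = 10×131 + 7×56 + 2×124 + 26×20 = 1310 + 392 + 248 + 520 = 2470
ΣP(t=1)Q(t=1) = 10×131 + 7×56 + 2×124 + 33×20 = 1310 + 392 + 248 + 660 = 2610
link = 2470/2610 = 0.946360
Link t=2→t=3:
ΣP(t=3)Q(t=2) = 11×127 + 7×64 + 2×137 + 31×25 = 1397 + 448 + 274 + 775 = 2894
ΣP(t=2)Q(t=2) = 10×127 + 7×64 + 2×137 + 26×25 = 1270 + 448 + 274 + 650 = 2642
link = 2894/2642 = 1.095382
Chained index = 100 × 1.122340 × 0.946360 × 1.095382 = 116.3447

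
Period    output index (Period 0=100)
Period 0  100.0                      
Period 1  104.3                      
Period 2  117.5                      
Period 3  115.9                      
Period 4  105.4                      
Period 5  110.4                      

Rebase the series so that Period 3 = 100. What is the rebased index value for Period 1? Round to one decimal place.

90.0

Rebased(Period 1) = 104.3 / 115.9 × 100 = 89.9914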